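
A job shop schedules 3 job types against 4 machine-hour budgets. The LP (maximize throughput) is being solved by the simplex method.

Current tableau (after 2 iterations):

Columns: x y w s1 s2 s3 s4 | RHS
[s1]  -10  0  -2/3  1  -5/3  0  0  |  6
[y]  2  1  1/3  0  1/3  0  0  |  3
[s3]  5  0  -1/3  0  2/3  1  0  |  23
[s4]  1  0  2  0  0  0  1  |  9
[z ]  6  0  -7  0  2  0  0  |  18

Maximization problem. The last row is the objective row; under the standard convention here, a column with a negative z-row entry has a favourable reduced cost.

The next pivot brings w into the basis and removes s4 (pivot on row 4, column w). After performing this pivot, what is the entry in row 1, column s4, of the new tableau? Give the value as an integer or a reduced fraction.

Pivot element is row 4, column w: 2.
Normalize row 4: new (row 4, s4) = 1/2 = 1/2.
row 1 ← row 1 − (-2/3)·(new row 4): 0 − (-2/3)·(1/2) = 1/3.

1/3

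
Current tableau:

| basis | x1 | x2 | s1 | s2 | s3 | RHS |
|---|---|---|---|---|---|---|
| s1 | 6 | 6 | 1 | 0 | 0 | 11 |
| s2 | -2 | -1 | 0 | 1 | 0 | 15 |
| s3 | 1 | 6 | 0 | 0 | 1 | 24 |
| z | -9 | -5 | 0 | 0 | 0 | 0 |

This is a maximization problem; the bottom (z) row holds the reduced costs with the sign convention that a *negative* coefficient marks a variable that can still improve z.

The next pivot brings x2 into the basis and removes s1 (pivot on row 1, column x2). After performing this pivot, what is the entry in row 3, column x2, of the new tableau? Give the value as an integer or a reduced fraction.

0

Pivot element is row 1, column x2: 6.
Normalize row 1: new (row 1, x2) = 6/6 = 1.
row 3 ← row 3 − 6·(new row 1): 6 − 6·1 = 0.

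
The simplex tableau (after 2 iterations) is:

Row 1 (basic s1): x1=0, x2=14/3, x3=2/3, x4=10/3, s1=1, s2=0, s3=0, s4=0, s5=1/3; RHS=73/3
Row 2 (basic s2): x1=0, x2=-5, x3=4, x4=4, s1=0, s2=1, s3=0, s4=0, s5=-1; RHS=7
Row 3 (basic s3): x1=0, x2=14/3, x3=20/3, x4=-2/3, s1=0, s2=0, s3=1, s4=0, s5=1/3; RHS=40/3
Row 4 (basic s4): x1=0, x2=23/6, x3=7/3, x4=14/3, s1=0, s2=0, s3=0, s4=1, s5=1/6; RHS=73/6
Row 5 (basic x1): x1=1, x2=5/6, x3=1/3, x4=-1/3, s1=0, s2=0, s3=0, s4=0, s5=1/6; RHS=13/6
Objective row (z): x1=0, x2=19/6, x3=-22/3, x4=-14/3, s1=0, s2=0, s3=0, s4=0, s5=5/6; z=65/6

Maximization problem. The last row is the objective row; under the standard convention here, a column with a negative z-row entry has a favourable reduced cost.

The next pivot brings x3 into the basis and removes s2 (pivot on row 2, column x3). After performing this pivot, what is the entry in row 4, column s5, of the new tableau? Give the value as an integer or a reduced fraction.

3/4

Pivot element is row 2, column x3: 4.
Normalize row 2: new (row 2, s5) = (-1)/4 = -1/4.
row 4 ← row 4 − (7/3)·(new row 2): 1/6 − (7/3)·(-1/4) = 3/4.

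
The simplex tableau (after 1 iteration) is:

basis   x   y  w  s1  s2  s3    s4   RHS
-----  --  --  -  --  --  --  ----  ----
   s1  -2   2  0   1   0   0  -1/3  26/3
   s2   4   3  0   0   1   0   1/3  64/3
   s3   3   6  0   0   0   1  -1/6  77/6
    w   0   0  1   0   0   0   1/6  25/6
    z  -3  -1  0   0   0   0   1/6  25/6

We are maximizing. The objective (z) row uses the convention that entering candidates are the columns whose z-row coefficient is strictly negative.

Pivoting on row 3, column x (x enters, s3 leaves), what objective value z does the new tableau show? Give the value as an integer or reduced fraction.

Minimum ratio for x: (77/6)/3 = 77/18.
z changes by −(z-row coeff of x)·ratio = −(-3)·(77/18) = 77/6.
New z = 25/6 + (77/6) = 17.

17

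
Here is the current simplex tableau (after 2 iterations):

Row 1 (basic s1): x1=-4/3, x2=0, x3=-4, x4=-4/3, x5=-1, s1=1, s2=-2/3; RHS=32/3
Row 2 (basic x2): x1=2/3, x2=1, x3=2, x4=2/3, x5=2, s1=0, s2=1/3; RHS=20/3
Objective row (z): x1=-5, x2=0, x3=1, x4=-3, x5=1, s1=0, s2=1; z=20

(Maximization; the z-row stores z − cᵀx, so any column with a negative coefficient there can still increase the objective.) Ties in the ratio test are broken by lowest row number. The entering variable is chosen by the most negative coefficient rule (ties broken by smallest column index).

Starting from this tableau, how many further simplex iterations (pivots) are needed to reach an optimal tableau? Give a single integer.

1

pivot: x1 in, x2 out → z = 70
No improving column remains; optimal.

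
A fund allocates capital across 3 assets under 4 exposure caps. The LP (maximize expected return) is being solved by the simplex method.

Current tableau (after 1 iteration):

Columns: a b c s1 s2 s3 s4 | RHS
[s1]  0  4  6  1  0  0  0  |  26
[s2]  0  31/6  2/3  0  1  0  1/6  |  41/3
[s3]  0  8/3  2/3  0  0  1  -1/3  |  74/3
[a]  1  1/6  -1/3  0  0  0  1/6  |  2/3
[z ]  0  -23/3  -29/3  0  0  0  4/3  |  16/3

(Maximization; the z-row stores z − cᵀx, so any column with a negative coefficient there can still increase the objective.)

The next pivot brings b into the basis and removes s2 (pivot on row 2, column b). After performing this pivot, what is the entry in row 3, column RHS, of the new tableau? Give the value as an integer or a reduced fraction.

546/31

Pivot element is row 2, column b: 31/6.
Normalize row 2: new (row 2, RHS) = (41/3)/(31/6) = 82/31.
row 3 ← row 3 − (8/3)·(new row 2): 74/3 − (8/3)·(82/31) = 546/31.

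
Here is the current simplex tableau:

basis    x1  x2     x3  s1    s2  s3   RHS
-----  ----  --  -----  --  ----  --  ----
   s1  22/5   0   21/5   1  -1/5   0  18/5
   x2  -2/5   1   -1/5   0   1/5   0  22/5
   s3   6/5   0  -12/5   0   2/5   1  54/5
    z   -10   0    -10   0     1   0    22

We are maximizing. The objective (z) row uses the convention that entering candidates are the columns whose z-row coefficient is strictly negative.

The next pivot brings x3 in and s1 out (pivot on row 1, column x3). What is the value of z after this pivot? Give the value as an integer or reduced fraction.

214/7

Minimum ratio for x3: (18/5)/(21/5) = 6/7.
z changes by −(z-row coeff of x3)·ratio = −(-10)·(6/7) = 60/7.
New z = 22 + (60/7) = 214/7.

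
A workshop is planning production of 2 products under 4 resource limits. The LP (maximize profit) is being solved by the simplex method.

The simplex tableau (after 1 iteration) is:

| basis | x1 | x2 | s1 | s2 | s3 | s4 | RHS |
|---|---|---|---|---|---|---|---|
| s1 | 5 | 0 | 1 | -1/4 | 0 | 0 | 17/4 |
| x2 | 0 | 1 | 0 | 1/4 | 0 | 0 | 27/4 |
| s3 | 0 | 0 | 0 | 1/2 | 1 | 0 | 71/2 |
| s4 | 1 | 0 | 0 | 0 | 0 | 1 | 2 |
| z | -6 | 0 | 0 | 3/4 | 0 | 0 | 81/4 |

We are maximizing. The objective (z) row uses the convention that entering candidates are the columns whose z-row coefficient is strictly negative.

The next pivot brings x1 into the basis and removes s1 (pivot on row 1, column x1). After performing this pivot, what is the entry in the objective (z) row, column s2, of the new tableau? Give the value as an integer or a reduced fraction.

9/20

Pivot element is row 1, column x1: 5.
Normalize row 1: new (row 1, s2) = (-1/4)/5 = -1/20.
z-row ← z-row − (-6)·(new row 1): 3/4 − (-6)·(-1/20) = 9/20.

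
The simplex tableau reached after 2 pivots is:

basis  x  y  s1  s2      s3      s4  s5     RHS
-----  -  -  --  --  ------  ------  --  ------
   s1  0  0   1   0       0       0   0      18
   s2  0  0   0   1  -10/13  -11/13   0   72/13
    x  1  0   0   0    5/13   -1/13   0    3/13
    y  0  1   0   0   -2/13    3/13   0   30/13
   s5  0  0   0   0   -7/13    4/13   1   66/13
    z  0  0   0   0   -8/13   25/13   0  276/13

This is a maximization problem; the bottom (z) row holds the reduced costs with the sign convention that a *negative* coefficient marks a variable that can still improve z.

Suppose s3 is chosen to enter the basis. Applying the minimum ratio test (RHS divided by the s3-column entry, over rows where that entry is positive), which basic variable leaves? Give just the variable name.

Ratios: row 1 (s1): entry 0 ≤ 0, skip; row 2 (s2): entry -10/13 ≤ 0, skip; row 3 (x): (3/13)/(5/13) = 3/5; row 4 (y): entry -2/13 ≤ 0, skip; row 5 (s5): entry -7/13 ≤ 0, skip.
Minimum ratio 3/5 is in the x row, so x leaves.

x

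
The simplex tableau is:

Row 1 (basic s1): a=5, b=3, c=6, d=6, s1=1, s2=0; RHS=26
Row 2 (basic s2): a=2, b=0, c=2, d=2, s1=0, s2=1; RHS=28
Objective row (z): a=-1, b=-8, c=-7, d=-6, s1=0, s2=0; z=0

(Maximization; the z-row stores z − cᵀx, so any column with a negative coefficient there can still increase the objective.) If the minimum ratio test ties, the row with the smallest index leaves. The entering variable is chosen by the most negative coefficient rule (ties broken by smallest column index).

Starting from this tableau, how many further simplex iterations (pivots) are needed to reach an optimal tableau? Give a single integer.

1

pivot: b in, s1 out → z = 208/3
No improving column remains; optimal.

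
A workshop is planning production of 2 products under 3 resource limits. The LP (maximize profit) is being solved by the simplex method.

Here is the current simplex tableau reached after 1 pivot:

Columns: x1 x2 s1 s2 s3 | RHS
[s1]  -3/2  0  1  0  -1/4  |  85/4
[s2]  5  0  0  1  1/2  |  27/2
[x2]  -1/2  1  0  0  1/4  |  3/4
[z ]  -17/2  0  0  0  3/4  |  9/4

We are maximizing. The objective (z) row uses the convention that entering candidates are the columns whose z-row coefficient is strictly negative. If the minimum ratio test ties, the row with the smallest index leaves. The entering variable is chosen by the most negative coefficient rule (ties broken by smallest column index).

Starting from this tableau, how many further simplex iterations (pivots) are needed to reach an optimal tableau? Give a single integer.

1

pivot: x1 in, s2 out → z = 126/5
No improving column remains; optimal.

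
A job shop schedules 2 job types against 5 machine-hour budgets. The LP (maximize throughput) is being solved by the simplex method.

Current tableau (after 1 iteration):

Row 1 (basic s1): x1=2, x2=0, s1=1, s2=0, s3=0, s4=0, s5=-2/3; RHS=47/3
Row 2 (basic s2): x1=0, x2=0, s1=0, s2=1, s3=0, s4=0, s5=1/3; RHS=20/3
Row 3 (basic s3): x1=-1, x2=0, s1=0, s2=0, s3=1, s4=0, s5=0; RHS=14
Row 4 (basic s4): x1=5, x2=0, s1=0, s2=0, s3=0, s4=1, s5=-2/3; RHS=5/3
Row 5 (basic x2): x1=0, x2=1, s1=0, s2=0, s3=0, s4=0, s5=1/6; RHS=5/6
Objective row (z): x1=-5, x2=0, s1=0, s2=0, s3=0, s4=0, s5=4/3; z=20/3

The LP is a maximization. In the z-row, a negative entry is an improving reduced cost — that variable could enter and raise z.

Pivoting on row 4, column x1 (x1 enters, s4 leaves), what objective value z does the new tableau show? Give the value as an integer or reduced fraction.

Minimum ratio for x1: (5/3)/5 = 1/3.
z changes by −(z-row coeff of x1)·ratio = −(-5)·(1/3) = 5/3.
New z = 20/3 + (5/3) = 25/3.

25/3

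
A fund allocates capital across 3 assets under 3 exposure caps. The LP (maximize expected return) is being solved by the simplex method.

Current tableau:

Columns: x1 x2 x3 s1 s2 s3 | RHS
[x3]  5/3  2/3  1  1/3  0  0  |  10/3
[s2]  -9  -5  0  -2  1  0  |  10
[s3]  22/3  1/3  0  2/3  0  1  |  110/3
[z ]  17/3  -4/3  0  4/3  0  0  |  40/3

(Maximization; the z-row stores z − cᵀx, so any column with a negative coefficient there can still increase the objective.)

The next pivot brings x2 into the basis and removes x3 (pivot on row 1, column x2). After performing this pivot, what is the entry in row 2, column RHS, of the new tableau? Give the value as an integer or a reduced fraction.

35

Pivot element is row 1, column x2: 2/3.
Normalize row 1: new (row 1, RHS) = (10/3)/(2/3) = 5.
row 2 ← row 2 − (-5)·(new row 1): 10 − (-5)·5 = 35.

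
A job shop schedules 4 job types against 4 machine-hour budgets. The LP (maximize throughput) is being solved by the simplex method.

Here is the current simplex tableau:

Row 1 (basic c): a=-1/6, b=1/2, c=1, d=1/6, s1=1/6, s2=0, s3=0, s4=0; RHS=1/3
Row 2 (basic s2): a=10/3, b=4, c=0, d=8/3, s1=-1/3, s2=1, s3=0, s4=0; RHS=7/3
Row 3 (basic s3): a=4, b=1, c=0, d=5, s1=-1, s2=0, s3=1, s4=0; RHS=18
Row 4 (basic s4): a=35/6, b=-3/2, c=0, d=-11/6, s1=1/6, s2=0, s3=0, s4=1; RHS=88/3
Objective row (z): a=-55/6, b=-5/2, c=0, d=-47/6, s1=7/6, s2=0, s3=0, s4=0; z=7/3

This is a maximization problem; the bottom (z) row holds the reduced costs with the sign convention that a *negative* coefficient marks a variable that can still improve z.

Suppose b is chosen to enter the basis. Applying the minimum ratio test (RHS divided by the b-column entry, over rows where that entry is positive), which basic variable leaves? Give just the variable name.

Ratios: row 1 (c): (1/3)/(1/2) = 2/3; row 2 (s2): (7/3)/4 = 7/12; row 3 (s3): 18/1 = 18; row 4 (s4): entry -3/2 ≤ 0, skip.
Minimum ratio 7/12 is in the s2 row, so s2 leaves.

s2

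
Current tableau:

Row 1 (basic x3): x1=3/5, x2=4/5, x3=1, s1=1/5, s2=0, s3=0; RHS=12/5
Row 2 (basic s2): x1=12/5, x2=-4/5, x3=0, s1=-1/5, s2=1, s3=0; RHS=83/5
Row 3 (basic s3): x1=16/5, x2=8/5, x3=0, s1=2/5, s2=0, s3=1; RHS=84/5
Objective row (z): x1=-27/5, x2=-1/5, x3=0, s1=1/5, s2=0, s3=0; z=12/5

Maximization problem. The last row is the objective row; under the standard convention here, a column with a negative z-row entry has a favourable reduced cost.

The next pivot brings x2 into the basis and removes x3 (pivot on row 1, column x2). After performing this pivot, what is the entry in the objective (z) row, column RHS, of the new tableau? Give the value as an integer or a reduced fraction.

3

Pivot element is row 1, column x2: 4/5.
Normalize row 1: new (row 1, RHS) = (12/5)/(4/5) = 3.
z-row ← z-row − (-1/5)·(new row 1): 12/5 − (-1/5)·3 = 3.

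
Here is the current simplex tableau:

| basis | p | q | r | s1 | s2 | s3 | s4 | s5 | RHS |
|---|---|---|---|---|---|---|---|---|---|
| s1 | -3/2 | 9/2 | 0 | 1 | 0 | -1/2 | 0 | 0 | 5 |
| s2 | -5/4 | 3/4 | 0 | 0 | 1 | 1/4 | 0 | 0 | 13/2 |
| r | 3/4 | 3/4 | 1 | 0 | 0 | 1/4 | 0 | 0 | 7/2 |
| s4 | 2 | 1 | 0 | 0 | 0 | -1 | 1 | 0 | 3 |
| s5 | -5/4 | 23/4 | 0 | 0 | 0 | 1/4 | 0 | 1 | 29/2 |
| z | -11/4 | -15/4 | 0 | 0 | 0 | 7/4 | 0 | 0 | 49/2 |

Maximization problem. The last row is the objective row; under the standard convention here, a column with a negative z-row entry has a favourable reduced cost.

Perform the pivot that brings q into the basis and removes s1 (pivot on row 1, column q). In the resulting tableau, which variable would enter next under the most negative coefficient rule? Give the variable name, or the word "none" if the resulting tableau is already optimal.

p

Pivot element 9/2. New z-row = old z-row − (-15/4)·(row 1/(9/2)).
Updated z-row coefficients: p: -4, q: 0, r: 0, s1: 5/6, s2: 0, s3: 4/3, s4: 0, s5: 0.
The most negative is -4 in column p, so p would enter next.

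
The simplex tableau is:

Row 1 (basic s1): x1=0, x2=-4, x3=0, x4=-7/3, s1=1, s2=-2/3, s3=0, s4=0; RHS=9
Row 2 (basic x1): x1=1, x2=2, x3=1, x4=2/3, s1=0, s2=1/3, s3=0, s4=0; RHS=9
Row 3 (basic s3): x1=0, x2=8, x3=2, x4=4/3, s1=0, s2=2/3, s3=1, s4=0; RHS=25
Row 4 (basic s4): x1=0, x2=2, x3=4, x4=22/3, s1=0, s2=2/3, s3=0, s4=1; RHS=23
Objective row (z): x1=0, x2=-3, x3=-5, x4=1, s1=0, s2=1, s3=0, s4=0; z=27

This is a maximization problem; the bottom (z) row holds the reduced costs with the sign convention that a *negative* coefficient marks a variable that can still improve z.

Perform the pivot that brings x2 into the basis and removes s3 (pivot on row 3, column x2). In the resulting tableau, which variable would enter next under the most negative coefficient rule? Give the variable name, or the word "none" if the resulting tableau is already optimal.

Pivot element 8. New z-row = old z-row − (-3)·(row 3/8).
Updated z-row coefficients: x1: 0, x2: 0, x3: -17/4, x4: 3/2, s1: 0, s2: 5/4, s3: 3/8, s4: 0.
The most negative is -17/4 in column x3, so x3 would enter next.

x3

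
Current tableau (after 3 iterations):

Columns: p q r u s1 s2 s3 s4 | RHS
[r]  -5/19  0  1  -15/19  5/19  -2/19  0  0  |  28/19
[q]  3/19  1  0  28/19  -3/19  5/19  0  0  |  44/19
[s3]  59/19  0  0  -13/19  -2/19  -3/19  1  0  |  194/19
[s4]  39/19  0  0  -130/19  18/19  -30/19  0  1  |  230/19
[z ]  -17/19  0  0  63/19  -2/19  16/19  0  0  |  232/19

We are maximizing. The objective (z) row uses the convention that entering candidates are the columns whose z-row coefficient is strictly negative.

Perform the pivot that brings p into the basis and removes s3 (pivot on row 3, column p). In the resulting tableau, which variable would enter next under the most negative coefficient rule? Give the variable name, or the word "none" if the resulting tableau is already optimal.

Pivot element 59/19. New z-row = old z-row − (-17/19)·(row 3/(59/19)).
Updated z-row coefficients: p: 0, q: 0, r: 0, u: 184/59, s1: -8/59, s2: 47/59, s3: 17/59, s4: 0.
The most negative is -8/59 in column s1, so s1 would enter next.

s1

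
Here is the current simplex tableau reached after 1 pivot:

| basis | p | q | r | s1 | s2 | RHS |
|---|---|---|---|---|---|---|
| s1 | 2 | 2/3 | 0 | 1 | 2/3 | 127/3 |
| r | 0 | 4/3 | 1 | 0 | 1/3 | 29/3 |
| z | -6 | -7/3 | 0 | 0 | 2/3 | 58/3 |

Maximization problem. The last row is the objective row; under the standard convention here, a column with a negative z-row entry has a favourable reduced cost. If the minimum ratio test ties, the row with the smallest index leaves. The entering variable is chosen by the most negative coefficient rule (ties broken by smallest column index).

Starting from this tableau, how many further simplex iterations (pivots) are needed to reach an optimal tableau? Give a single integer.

2

pivot: p in, s1 out → z = 439/3
pivot: q in, r out → z = 595/4
No improving column remains; optimal.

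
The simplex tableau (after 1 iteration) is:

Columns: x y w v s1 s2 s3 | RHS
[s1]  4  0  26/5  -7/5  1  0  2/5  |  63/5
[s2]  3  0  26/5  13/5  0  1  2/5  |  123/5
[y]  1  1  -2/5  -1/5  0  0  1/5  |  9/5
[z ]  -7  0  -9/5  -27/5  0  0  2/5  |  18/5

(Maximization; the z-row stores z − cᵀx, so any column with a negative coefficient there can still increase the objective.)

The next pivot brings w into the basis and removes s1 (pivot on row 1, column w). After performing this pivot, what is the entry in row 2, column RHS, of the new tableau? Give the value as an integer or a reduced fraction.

Pivot element is row 1, column w: 26/5.
Normalize row 1: new (row 1, RHS) = (63/5)/(26/5) = 63/26.
row 2 ← row 2 − (26/5)·(new row 1): 123/5 − (26/5)·(63/26) = 12.

12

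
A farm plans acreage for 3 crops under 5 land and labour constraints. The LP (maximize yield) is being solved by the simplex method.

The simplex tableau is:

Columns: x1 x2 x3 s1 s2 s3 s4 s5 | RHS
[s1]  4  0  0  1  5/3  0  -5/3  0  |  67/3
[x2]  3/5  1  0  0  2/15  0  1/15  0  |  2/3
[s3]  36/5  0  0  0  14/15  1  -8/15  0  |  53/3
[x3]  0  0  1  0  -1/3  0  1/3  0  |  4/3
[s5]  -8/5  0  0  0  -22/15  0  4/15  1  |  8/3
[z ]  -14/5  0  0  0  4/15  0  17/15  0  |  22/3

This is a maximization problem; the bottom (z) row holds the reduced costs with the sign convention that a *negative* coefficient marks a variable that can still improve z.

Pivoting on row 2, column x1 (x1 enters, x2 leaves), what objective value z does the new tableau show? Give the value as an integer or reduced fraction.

Minimum ratio for x1: (2/3)/(3/5) = 10/9.
z changes by −(z-row coeff of x1)·ratio = −(-14/5)·(10/9) = 28/9.
New z = 22/3 + (28/9) = 94/9.

94/9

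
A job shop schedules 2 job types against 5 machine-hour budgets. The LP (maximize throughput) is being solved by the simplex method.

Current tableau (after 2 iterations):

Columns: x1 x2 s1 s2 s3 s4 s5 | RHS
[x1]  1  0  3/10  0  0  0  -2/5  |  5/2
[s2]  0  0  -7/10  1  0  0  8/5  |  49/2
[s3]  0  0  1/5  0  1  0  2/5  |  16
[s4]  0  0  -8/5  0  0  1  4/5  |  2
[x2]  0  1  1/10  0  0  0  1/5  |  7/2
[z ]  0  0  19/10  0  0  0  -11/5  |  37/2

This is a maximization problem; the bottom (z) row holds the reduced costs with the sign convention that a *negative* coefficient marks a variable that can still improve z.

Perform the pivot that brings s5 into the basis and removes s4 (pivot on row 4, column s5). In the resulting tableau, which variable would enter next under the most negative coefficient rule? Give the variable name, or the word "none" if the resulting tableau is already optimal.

s1

Pivot element 4/5. New z-row = old z-row − (-11/5)·(row 4/(4/5)).
Updated z-row coefficients: x1: 0, x2: 0, s1: -5/2, s2: 0, s3: 0, s4: 11/4, s5: 0.
The most negative is -5/2 in column s1, so s1 would enter next.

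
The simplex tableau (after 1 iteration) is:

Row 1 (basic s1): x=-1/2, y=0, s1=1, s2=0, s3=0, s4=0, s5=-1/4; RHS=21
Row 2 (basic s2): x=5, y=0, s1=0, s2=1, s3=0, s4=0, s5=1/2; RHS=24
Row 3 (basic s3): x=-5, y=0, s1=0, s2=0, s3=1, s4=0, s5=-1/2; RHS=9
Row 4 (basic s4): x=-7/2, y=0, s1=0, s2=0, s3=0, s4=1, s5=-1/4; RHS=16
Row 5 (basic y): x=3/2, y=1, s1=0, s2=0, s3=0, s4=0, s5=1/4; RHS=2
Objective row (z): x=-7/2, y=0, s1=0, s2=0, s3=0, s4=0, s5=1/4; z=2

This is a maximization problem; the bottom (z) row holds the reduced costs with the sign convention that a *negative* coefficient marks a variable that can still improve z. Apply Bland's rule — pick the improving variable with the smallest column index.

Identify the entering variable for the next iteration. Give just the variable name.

Objective-row coefficients: x: -7/2, y: 0, s1: 0, s2: 0, s3: 0, s4: 0, s5: 1/4.
Improving columns: x. Bland's rule picks the smallest column index → x.

x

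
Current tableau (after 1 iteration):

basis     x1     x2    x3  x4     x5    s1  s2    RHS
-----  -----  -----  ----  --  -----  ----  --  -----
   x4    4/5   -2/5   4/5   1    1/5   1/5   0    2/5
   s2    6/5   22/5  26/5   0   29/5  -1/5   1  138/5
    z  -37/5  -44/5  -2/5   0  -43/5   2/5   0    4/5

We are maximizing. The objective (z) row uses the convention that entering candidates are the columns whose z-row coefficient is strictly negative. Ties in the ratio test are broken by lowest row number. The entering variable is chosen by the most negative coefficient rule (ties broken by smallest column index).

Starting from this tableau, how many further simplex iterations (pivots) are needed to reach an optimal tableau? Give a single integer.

2

pivot: x2 in, s2 out → z = 56
pivot: x1 in, x4 out → z = 72
No improving column remains; optimal.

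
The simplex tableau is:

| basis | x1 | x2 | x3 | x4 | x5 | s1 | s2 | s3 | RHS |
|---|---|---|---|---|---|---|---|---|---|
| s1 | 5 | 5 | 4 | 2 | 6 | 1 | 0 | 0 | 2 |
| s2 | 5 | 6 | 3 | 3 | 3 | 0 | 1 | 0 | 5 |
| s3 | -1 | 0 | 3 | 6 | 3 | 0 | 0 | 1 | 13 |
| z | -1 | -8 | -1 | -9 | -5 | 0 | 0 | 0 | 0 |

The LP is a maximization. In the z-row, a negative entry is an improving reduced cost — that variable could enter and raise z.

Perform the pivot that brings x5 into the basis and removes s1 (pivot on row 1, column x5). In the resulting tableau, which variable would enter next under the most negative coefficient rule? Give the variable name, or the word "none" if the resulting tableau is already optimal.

Pivot element 6. New z-row = old z-row − (-5)·(row 1/6).
Updated z-row coefficients: x1: 19/6, x2: -23/6, x3: 7/3, x4: -22/3, x5: 0, s1: 5/6, s2: 0, s3: 0.
The most negative is -22/3 in column x4, so x4 would enter next.

x4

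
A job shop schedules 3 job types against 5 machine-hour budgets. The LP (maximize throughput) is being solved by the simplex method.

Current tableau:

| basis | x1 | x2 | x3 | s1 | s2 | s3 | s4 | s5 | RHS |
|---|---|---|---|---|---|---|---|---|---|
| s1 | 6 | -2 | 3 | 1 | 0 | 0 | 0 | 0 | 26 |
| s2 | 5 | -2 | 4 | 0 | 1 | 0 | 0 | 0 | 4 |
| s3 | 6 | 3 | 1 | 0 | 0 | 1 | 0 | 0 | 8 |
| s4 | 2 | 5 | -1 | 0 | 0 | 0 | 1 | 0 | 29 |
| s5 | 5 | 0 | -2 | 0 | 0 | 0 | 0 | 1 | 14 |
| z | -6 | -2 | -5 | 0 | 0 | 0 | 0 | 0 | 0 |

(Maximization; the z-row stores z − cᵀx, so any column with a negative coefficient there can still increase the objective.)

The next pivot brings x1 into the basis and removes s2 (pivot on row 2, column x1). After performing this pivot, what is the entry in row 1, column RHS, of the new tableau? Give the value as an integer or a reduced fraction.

Pivot element is row 2, column x1: 5.
Normalize row 2: new (row 2, RHS) = 4/5 = 4/5.
row 1 ← row 1 − 6·(new row 2): 26 − 6·(4/5) = 106/5.

106/5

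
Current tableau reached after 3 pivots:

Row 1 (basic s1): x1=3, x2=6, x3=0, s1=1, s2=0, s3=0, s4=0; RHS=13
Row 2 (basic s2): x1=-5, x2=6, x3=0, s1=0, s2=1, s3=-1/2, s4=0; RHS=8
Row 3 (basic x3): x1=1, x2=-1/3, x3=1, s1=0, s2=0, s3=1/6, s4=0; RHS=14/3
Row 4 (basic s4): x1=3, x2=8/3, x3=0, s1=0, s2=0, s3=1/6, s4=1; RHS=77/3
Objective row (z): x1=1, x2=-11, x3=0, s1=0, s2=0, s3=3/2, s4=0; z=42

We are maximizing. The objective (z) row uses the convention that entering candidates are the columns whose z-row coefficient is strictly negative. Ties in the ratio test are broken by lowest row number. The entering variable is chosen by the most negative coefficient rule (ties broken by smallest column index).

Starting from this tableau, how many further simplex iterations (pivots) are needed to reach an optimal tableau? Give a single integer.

pivot: x2 in, s2 out → z = 170/3
pivot: x1 in, s1 out → z = 2965/48
No improving column remains; optimal.

2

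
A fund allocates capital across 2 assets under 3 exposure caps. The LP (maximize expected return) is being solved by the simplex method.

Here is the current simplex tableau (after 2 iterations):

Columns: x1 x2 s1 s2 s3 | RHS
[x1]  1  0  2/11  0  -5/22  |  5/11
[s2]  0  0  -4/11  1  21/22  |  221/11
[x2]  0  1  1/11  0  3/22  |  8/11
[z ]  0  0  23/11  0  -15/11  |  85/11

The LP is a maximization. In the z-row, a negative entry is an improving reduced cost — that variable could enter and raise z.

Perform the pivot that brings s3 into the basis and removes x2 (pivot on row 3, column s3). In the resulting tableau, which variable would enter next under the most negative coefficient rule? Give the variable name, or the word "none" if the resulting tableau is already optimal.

none

Pivot element 3/22. New z-row = old z-row − (-15/11)·(row 3/(3/22)).
Updated z-row coefficients: x1: 0, x2: 10, s1: 3, s2: 0, s3: 0.
No coefficient is strictly negative; the tableau after this pivot is optimal.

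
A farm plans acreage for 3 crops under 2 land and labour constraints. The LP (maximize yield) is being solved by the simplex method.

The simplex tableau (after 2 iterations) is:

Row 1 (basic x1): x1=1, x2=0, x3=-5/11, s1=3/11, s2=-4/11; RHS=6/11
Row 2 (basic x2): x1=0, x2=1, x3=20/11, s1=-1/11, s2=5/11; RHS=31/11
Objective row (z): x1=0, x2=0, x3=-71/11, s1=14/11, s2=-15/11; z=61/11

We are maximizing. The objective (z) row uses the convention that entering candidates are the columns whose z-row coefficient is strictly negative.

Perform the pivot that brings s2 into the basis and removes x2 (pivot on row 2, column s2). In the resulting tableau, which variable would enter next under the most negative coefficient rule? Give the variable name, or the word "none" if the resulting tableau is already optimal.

x3

Pivot element 5/11. New z-row = old z-row − (-15/11)·(row 2/(5/11)).
Updated z-row coefficients: x1: 0, x2: 3, x3: -1, s1: 1, s2: 0.
The most negative is -1 in column x3, so x3 would enter next.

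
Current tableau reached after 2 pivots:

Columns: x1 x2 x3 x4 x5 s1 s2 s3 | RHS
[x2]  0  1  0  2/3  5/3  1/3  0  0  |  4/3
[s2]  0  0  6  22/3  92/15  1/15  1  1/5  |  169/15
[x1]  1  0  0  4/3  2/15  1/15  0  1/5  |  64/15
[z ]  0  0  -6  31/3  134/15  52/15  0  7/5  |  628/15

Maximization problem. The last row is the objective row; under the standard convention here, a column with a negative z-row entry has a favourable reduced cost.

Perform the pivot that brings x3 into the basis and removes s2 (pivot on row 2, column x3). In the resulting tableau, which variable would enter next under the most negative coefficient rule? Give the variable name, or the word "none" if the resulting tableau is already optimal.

none

Pivot element 6. New z-row = old z-row − (-6)·(row 2/6).
Updated z-row coefficients: x1: 0, x2: 0, x3: 0, x4: 53/3, x5: 226/15, s1: 53/15, s2: 1, s3: 8/5.
No coefficient is strictly negative; the tableau after this pivot is optimal.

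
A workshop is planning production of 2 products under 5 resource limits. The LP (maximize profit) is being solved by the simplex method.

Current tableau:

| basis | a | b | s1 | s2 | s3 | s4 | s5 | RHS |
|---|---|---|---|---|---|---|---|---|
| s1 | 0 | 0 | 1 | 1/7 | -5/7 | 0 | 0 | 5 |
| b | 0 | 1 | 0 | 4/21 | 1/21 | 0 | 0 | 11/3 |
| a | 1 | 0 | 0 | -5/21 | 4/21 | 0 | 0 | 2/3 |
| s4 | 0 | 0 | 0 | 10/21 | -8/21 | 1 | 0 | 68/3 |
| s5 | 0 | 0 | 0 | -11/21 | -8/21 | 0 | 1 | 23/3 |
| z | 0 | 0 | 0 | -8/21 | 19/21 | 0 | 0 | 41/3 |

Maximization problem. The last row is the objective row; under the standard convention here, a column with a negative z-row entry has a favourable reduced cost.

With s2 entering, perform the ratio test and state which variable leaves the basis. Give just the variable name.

b

Ratios: row 1 (s1): 5/(1/7) = 35; row 2 (b): (11/3)/(4/21) = 77/4; row 3 (a): entry -5/21 ≤ 0, skip; row 4 (s4): (68/3)/(10/21) = 238/5; row 5 (s5): entry -11/21 ≤ 0, skip.
Minimum ratio 77/4 is in the b row, so b leaves.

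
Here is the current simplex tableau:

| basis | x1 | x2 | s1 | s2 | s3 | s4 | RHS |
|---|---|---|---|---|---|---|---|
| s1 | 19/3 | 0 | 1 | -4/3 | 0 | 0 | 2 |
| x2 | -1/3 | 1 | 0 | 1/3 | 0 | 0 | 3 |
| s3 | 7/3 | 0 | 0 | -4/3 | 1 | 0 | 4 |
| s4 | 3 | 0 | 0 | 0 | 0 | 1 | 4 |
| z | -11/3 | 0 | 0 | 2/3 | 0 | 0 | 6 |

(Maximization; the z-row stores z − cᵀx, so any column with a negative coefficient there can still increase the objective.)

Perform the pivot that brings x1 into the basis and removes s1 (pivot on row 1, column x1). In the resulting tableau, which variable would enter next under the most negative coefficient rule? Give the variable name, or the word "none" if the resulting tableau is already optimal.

s2

Pivot element 19/3. New z-row = old z-row − (-11/3)·(row 1/(19/3)).
Updated z-row coefficients: x1: 0, x2: 0, s1: 11/19, s2: -2/19, s3: 0, s4: 0.
The most negative is -2/19 in column s2, so s2 would enter next.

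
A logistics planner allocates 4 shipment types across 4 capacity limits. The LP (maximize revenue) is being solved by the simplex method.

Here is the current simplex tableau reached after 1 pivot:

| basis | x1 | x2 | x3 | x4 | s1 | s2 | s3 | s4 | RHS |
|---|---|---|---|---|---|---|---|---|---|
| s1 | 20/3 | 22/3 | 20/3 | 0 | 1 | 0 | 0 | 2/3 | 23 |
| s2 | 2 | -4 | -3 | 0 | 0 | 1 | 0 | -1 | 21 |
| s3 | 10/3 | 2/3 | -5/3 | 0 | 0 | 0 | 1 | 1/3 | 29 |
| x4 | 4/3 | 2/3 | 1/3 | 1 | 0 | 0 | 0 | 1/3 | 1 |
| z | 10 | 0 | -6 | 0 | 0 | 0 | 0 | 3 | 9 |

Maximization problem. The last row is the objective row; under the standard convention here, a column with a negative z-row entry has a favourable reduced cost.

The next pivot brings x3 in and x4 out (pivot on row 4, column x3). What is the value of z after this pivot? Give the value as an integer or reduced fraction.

27

Minimum ratio for x3: 1/(1/3) = 3.
z changes by −(z-row coeff of x3)·ratio = −(-6)·3 = 18.
New z = 9 + 18 = 27.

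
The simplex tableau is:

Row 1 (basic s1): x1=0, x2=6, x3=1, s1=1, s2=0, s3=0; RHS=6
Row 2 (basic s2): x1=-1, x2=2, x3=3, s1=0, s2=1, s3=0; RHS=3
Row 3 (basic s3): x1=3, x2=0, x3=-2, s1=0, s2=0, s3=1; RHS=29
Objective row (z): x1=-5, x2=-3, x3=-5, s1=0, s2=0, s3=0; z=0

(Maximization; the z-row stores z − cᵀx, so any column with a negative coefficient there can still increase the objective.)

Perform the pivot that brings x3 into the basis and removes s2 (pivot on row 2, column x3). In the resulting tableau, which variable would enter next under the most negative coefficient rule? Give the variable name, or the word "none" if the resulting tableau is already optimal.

Pivot element 3. New z-row = old z-row − (-5)·(row 2/3).
Updated z-row coefficients: x1: -20/3, x2: 1/3, x3: 0, s1: 0, s2: 5/3, s3: 0.
The most negative is -20/3 in column x1, so x1 would enter next.

x1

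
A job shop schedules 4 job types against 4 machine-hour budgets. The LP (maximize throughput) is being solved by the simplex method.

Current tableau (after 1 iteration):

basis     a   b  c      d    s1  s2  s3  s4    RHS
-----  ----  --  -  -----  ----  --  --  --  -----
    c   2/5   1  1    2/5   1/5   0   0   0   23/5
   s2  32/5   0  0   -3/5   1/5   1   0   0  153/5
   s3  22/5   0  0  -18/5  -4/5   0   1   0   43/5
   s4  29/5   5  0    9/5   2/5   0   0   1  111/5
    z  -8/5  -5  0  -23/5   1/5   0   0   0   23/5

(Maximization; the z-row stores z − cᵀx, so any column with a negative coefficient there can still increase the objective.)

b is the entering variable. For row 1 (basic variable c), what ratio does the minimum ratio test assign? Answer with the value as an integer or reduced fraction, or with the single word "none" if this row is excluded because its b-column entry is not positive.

Ratio = RHS / (b entry) = (23/5) / 1 = 23/5.

23/5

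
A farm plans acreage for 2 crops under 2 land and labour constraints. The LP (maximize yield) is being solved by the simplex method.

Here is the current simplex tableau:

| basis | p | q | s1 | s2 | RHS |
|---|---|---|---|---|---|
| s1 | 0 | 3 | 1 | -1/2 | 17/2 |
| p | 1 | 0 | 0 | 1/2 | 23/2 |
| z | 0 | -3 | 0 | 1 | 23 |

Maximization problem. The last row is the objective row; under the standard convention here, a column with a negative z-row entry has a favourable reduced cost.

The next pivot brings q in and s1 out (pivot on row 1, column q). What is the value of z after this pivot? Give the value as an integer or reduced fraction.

Minimum ratio for q: (17/2)/3 = 17/6.
z changes by −(z-row coeff of q)·ratio = −(-3)·(17/6) = 17/2.
New z = 23 + (17/2) = 63/2.

63/2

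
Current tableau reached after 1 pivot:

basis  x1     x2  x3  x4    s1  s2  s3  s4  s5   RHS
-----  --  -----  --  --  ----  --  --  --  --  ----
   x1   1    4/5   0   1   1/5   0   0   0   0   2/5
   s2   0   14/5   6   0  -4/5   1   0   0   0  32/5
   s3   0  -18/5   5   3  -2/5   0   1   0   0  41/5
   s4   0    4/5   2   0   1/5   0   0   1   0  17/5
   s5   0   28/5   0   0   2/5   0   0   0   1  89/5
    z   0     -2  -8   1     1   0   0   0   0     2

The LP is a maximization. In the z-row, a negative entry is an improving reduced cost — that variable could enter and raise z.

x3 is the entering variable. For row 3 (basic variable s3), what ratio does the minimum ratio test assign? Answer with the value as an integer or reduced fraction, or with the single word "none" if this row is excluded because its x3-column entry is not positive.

Ratio = RHS / (x3 entry) = (41/5) / 5 = 41/25.

41/25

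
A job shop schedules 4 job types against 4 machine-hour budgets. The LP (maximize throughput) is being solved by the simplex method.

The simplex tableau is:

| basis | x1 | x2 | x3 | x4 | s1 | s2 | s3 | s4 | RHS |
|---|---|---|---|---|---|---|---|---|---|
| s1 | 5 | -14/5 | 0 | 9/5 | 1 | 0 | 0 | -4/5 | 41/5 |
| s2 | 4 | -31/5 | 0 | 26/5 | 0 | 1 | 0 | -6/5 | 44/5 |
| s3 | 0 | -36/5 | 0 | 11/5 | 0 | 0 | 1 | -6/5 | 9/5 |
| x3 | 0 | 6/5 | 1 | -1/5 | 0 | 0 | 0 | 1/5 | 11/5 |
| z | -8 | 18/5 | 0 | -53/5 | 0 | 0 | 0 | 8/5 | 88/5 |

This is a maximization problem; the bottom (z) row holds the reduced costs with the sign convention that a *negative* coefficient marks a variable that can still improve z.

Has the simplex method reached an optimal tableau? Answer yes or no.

no

Column x1 has objective-row coefficient -8, which is negative; an improving pivot exists, so not yet optimal.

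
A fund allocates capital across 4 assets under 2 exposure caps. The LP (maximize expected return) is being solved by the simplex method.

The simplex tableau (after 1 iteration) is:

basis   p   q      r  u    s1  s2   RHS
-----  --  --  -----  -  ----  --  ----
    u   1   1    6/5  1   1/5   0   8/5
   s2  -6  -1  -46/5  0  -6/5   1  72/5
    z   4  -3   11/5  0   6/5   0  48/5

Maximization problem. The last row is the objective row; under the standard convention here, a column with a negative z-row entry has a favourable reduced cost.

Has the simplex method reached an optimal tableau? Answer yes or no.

no

Column q has objective-row coefficient -3, which is negative; an improving pivot exists, so not yet optimal.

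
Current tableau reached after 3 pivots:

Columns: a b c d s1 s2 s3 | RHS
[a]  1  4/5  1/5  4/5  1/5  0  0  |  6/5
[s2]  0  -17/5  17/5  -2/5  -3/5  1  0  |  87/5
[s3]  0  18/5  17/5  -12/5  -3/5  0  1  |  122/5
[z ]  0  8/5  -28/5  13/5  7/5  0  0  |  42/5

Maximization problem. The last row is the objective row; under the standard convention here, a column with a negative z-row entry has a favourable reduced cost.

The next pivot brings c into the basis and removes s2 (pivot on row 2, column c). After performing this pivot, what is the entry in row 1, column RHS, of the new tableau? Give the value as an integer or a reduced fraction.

3/17

Pivot element is row 2, column c: 17/5.
Normalize row 2: new (row 2, RHS) = (87/5)/(17/5) = 87/17.
row 1 ← row 1 − (1/5)·(new row 2): 6/5 − (1/5)·(87/17) = 3/17.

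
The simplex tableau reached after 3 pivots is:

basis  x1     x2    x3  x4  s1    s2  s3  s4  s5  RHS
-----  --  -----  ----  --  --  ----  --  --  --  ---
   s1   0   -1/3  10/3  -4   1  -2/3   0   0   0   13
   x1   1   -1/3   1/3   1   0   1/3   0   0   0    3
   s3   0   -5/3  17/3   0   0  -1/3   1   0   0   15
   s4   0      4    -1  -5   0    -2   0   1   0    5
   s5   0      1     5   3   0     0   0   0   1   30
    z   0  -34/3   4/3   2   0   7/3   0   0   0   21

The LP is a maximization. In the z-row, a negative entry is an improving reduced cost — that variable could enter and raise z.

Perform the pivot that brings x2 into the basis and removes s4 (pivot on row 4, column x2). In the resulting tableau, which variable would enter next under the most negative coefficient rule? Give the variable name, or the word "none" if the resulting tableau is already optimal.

Pivot element 4. New z-row = old z-row − (-34/3)·(row 4/4).
Updated z-row coefficients: x1: 0, x2: 0, x3: -3/2, x4: -73/6, s1: 0, s2: -10/3, s3: 0, s4: 17/6, s5: 0.
The most negative is -73/6 in column x4, so x4 would enter next.

x4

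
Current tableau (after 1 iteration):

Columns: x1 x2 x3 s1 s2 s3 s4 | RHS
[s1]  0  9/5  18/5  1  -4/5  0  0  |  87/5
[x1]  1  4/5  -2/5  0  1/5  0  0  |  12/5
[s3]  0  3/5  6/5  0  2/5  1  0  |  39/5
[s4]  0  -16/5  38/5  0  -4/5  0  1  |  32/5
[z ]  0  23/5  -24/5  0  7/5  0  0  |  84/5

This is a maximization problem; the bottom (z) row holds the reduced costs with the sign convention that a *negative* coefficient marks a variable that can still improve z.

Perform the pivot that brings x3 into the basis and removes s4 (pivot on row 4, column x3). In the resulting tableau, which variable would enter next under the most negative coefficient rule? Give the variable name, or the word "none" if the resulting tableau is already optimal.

none

Pivot element 38/5. New z-row = old z-row − (-24/5)·(row 4/(38/5)).
Updated z-row coefficients: x1: 0, x2: 49/19, x3: 0, s1: 0, s2: 17/19, s3: 0, s4: 12/19.
No coefficient is strictly negative; the tableau after this pivot is optimal.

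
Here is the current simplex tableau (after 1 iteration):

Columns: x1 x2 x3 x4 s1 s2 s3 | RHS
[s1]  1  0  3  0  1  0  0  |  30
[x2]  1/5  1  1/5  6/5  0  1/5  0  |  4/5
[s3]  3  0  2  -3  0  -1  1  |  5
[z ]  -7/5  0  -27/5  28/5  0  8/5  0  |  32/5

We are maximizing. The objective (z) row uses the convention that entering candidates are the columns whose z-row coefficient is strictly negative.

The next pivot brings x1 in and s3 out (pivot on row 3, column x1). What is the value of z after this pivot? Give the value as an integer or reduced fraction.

Minimum ratio for x1: 5/3 = 5/3.
z changes by −(z-row coeff of x1)·ratio = −(-7/5)·(5/3) = 7/3.
New z = 32/5 + (7/3) = 131/15.

131/15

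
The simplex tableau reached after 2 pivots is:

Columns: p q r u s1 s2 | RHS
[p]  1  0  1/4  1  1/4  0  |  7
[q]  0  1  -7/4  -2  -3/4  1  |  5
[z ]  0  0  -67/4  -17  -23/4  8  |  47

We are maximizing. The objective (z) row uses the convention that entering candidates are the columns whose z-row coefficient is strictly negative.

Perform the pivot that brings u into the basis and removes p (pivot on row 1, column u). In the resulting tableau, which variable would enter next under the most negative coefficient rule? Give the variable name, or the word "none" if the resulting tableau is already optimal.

r

Pivot element 1. New z-row = old z-row − (-17)·(row 1/1).
Updated z-row coefficients: p: 17, q: 0, r: -25/2, u: 0, s1: -3/2, s2: 8.
The most negative is -25/2 in column r, so r would enter next.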